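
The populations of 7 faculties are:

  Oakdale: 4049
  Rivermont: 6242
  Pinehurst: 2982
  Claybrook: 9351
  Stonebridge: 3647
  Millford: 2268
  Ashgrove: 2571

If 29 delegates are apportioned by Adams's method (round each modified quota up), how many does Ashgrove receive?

Standard divisor 31110/29 ≈ 1072.759; standard quotas: Oakdale 3.774, Rivermont 5.819, Pinehurst 2.780, Claybrook 8.717, Stonebridge 3.400, Millford 2.114, Ashgrove 2.397.
Rounding up gives 4, 6, 3, 9, 4, 3, 3 = 32 seats, so the divisor must be adjusted.
With modified divisor 1230: modified quotas Oakdale 3.292, Rivermont 5.075, Pinehurst 2.424, Claybrook 7.602, Stonebridge 2.965, Millford 1.844, Ashgrove 2.090.
Rounding up: Oakdale 4, Rivermont 6, Pinehurst 3, Claybrook 8, Stonebridge 3, Millford 2, Ashgrove 3 (total 29).
Ashgrove receives 3.

3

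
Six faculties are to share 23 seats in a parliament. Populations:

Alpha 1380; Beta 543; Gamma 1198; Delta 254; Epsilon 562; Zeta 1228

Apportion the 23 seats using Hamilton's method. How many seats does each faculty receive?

Total 5165; standard divisor 5165/23 ≈ 224.565.
Standard quotas: Alpha 6.145, Beta 2.418, Gamma 5.335, Delta 1.131, Epsilon 2.503, Zeta 5.468.
Lower quotas: Alpha 6, Beta 2, Gamma 5, Delta 1, Epsilon 2, Zeta 5 (sum 21, leaving 2 seats).
Remainders in descending order: Epsilon 0.503, Zeta 0.468, Beta 0.418, Gamma 0.335, Alpha 0.145, Delta 0.131.
Largest remainders: Epsilon, Zeta receive the extra seats.

Alpha 6; Beta 2; Gamma 5; Delta 1; Epsilon 3; Zeta 6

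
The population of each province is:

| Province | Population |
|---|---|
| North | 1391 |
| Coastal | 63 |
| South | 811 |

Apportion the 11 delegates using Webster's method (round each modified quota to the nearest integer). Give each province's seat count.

North 7; Coastal 0; South 4

Standard divisor 2265/11 ≈ 205.909; standard quotas: North 6.755, Coastal 0.306, South 3.939.
Rounding to the nearest integer gives North 7, Coastal 0, South 4 — total 11, matching the house size, so no adjustment is needed.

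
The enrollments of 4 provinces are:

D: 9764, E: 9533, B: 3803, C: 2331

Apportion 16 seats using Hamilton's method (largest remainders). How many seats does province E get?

6

Total 25431; standard divisor 25431/16 ≈ 1589.438.
Standard quotas: D 6.1431, E 5.9977, B 2.3927, C 1.4666.
Lower quotas: D 6, E 5, B 2, C 1 (sum 14, leaving 2 seats).
Remainders in descending order: E 0.9977, C 0.4666, B 0.3927, D 0.1431.
The surplus seats go to E, C.
E receives 6.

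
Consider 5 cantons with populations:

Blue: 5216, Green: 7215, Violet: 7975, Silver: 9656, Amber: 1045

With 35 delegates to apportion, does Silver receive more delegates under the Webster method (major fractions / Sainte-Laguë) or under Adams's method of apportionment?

Webster

Webster: Blue 6, Green 8, Violet 9, Silver 11, Amber 1.
Adams: Blue 6, Green 8, Violet 9, Silver 10, Amber 2.
Silver gets 11 under Webster and 10 under Adams.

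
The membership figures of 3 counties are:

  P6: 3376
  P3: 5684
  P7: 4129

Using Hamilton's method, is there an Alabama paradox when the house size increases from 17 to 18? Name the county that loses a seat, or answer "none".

At 17 seats: P6 5, P3 7, P7 5.
At 18 seats: P6 4, P3 8, P7 6.
P6 drops from 5 to 4.

P6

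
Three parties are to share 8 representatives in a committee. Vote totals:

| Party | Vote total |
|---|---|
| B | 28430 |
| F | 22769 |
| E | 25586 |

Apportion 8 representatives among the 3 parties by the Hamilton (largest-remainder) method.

The standard divisor is 76785/8 ≈ 9598.125.
Standard quotas: B 2.9620, F 2.3722, E 2.6657.
Lower quotas: B 2, F 2, E 2 (sum 6, leaving 2 seats).
Remainders in descending order: B 0.9620, E 0.6657, F 0.3722.
Largest remainders: B, E receive the extra seats.

B=3, F=2, E=3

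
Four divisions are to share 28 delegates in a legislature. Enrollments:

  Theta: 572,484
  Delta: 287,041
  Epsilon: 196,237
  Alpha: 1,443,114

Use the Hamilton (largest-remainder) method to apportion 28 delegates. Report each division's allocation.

The standard divisor is 2498876/28 ≈ 89245.571.
Standard quotas: Theta 6.4147, Delta 3.2163, Epsilon 2.1988, Alpha 16.1701.
Lower quotas: Theta 6, Delta 3, Epsilon 2, Alpha 16 (sum 27, leaving 1 seat).
Remainders in descending order: Theta 0.4147, Delta 0.2163, Epsilon 0.1988, Alpha 0.1701.
The surplus seat goes to Theta.

Theta 7, Delta 3, Epsilon 2, Alpha 16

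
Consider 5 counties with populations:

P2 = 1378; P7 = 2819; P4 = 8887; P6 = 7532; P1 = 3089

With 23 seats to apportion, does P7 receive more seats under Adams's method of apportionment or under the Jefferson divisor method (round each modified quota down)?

Adams

Adams: P2 2, P7 3, P4 8, P6 7, P1 3.
Jefferson: P2 1, P7 2, P4 9, P6 8, P1 3.
P7 gets 3 under Adams and 2 under Jefferson.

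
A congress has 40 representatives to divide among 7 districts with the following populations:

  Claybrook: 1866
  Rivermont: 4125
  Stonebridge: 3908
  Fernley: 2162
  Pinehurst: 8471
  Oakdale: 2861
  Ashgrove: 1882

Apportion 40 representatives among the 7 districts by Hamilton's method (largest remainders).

Claybrook 3, Rivermont 7, Stonebridge 6, Fernley 3, Pinehurst 13, Oakdale 5, Ashgrove 3

Standard divisor: 25275 ÷ 40 ≈ 631.875.
Standard quotas: Claybrook 2.9531, Rivermont 6.5282, Stonebridge 6.1848, Fernley 3.4216, Pinehurst 13.4061, Oakdale 4.5278, Ashgrove 2.9784.
Lower quotas: Claybrook 2, Rivermont 6, Stonebridge 6, Fernley 3, Pinehurst 13, Oakdale 4, Ashgrove 2 (sum 36, leaving 4 seats).
Remainders in descending order: Ashgrove 0.9784, Claybrook 0.9531, Rivermont 0.5282, Oakdale 0.5278, Fernley 0.4216, Pinehurst 0.4061, Stonebridge 0.1848.
Largest remainders: Ashgrove, Claybrook, Rivermont, Oakdale receive the extra seats.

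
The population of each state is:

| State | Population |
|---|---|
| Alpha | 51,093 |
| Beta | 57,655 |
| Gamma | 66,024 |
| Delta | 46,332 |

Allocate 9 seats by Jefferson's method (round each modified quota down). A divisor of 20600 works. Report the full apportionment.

With modified divisor 20600: modified quotas Alpha 2.480, Beta 2.799, Gamma 3.205, Delta 2.249.
Rounding down: Alpha 2, Beta 2, Gamma 3, Delta 2 (total 9).

Alpha 2, Beta 2, Gamma 3, Delta 2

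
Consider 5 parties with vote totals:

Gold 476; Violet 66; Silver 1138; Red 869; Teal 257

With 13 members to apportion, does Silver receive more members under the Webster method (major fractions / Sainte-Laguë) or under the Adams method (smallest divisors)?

Webster: Gold 2, Violet 0, Silver 6, Red 4, Teal 1.
Adams: Gold 2, Violet 1, Silver 5, Red 4, Teal 1.
Silver gets 6 under Webster and 5 under Adams.

Webster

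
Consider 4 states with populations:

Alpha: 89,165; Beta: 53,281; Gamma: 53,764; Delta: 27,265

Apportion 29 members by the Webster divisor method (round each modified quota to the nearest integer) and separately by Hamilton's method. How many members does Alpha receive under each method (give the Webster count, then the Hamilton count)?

Webster: Alpha 11, Beta 7, Gamma 7, Delta 4.
Hamilton: Alpha 12, Beta 7, Gamma 7, Delta 3.
Alpha gets 11 under Webster and 12 under Hamilton.

11 and 12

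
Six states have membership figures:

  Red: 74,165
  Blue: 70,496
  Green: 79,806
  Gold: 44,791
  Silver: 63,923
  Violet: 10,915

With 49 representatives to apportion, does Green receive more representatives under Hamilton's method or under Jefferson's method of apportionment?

Jefferson

Hamilton: Red 11, Blue 10, Green 11, Gold 6, Silver 9, Violet 2.
Jefferson: Red 11, Blue 10, Green 12, Gold 6, Silver 9, Violet 1.
Green gets 11 under Hamilton and 12 under Jefferson.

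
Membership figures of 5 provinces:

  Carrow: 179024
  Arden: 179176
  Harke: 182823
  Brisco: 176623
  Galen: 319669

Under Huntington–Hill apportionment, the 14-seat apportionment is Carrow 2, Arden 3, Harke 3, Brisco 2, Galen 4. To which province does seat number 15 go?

Carrow

Priority for the next seat is population ÷ (√(s·(s+1))).
Priorities: Carrow 73086.242, Arden 51723.656, Harke 52776.454, Brisco 72106.038, Galen 71480.161.
Highest priority: Carrow.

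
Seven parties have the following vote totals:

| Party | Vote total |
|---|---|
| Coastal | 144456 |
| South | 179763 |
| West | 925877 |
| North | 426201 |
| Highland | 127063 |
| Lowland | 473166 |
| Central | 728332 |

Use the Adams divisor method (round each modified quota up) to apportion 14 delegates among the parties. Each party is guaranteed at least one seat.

Coastal: 1, South: 1, West: 4, North: 2, Highland: 1, Lowland: 2, Central: 3

Standard divisor 3004858/14 ≈ 214632.714; standard quotas: Coastal 0.673, South 0.838, West 4.314, North 1.986, Highland 0.592, Lowland 2.205, Central 3.393.
Rounding up gives 1, 1, 5, 2, 1, 3, 4 = 17 seats, so the divisor must be adjusted.
With modified divisor 275700: modified quotas Coastal 0.524, South 0.652, West 3.358, North 1.546, Highland 0.461, Lowland 1.716, Central 2.642.
Rounding up: Coastal 1, South 1, West 4, North 2, Highland 1, Lowland 2, Central 3 (total 14).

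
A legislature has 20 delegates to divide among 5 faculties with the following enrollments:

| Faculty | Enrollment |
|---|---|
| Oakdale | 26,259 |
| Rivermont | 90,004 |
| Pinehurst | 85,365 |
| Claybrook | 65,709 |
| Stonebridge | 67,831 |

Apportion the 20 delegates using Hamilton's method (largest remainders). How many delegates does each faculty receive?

Oakdale 2; Rivermont 5; Pinehurst 5; Claybrook 4; Stonebridge 4

The standard divisor is 335168/20 ≈ 16758.4.
Standard quotas: Oakdale 1.5669, Rivermont 5.3707, Pinehurst 5.0939, Claybrook 3.9210, Stonebridge 4.0476.
Lower quotas: Oakdale 1, Rivermont 5, Pinehurst 5, Claybrook 3, Stonebridge 4 (sum 18, leaving 2 seats).
Remainders in descending order: Claybrook 0.9210, Oakdale 0.5669, Rivermont 0.3707, Pinehurst 0.0939, Stonebridge 0.0476.
The surplus seats go to Claybrook, Oakdale.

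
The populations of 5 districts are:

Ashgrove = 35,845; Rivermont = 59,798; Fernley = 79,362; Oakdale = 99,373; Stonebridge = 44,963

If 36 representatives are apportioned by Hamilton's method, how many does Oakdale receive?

11

Total 319341; standard divisor 319341/36 ≈ 8870.583.
Standard quotas: Ashgrove 4.0409, Rivermont 6.7412, Fernley 8.9466, Oakdale 11.2025, Stonebridge 5.0688.
Lower quotas: Ashgrove 4, Rivermont 6, Fernley 8, Oakdale 11, Stonebridge 5 (sum 34, leaving 2 seats).
Remainders in descending order: Fernley 0.9466, Rivermont 0.7412, Oakdale 0.2025, Stonebridge 0.0688, Ashgrove 0.0409.
The surplus seats go to Fernley, Rivermont.
Oakdale receives 11.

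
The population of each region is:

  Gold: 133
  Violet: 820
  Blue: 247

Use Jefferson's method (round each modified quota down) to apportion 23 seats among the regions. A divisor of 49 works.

Gold 2, Violet 16, Blue 5

With modified divisor 49: modified quotas Gold 2.714, Violet 16.735, Blue 5.041.
Rounding down: Gold 2, Violet 16, Blue 5 (total 23).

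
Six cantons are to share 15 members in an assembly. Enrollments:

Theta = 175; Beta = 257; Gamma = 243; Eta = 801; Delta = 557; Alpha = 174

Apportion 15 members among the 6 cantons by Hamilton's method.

Theta: 1; Beta: 2; Gamma: 2; Eta: 5; Delta: 4; Alpha: 1

Total 2207; standard divisor 2207/15 ≈ 147.133.
Standard quotas: Theta 1.189, Beta 1.747, Gamma 1.652, Eta 5.444, Delta 3.786, Alpha 1.183.
Lower quotas: Theta 1, Beta 1, Gamma 1, Eta 5, Delta 3, Alpha 1 (sum 12, leaving 3 seats).
Remainders in descending order: Delta 0.786, Beta 0.747, Gamma 0.652, Eta 0.444, Theta 0.189, Alpha 0.183.
The surplus seats go to Delta, Beta, Gamma.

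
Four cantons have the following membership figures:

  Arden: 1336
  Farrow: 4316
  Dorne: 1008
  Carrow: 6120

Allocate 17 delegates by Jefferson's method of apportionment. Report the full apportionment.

Arden 1, Farrow 6, Dorne 1, Carrow 9

Standard divisor 12780/17 ≈ 751.765; standard quotas: Arden 1.777, Farrow 5.741, Dorne 1.341, Carrow 8.141.
Rounding down gives 1, 5, 1, 8 = 15 seats, so the divisor must be adjusted.
With modified divisor 676.4: modified quotas Arden 1.975, Farrow 6.381, Dorne 1.490, Carrow 9.048.
Rounding down: Arden 1, Farrow 6, Dorne 1, Carrow 9 (total 17).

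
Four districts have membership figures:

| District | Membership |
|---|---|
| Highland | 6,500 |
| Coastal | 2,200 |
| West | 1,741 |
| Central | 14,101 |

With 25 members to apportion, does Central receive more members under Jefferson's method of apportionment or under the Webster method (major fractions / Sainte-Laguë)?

Jefferson

Jefferson: Highland 7, Coastal 2, West 1, Central 15.
Webster: Highland 7, Coastal 2, West 2, Central 14.
Central gets 15 under Jefferson and 14 under Webster.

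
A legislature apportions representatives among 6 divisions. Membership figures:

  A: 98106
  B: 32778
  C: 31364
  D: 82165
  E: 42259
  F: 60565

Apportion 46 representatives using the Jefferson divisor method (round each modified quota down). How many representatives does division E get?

Standard divisor 347237/46 ≈ 7548.63; standard quotas: A 12.997, B 4.342, C 4.155, D 10.885, E 5.598, F 8.023.
Rounding down gives 12, 4, 4, 10, 5, 8 = 43 seats, so the divisor must be adjusted.
With modified divisor 7018.25: modified quotas A 13.979, B 4.670, C 4.469, D 11.707, E 6.021, F 8.630.
Rounding down: A 13, B 4, C 4, D 11, E 6, F 8 (total 46).
E receives 6.

6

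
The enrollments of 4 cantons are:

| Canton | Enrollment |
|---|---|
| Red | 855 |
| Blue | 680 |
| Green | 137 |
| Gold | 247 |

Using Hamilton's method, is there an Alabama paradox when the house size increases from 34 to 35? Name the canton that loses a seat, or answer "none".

Green

At 34 seats: Red 15, Blue 12, Green 3, Gold 4.
At 35 seats: Red 16, Blue 12, Green 2, Gold 5.
Green drops from 3 to 2.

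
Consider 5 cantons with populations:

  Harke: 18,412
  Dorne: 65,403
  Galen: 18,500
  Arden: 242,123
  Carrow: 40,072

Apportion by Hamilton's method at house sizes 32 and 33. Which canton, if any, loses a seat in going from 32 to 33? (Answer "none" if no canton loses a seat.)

At 32 seats: Harke 2, Dorne 5, Galen 2, Arden 20, Carrow 3.
At 33 seats: Harke 1, Dorne 6, Galen 2, Arden 21, Carrow 3.
Harke drops from 2 to 1.

Harke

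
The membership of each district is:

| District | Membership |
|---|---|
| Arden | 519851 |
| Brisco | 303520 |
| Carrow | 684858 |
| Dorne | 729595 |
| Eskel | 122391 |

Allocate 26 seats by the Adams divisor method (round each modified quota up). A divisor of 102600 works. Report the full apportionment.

With modified divisor 102600: modified quotas Arden 5.067, Brisco 2.958, Carrow 6.675, Dorne 7.111, Eskel 1.193.
Rounding up: Arden 6, Brisco 3, Carrow 7, Dorne 8, Eskel 2 (total 26).

Arden 6; Brisco 3; Carrow 7; Dorne 8; Eskel 2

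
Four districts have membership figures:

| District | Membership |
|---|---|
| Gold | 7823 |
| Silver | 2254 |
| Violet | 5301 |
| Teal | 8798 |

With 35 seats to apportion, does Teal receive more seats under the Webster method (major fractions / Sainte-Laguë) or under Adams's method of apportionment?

Webster

Webster: Gold 11, Silver 3, Violet 8, Teal 13.
Adams: Gold 11, Silver 4, Violet 8, Teal 12.
Teal gets 13 under Webster and 12 under Adams.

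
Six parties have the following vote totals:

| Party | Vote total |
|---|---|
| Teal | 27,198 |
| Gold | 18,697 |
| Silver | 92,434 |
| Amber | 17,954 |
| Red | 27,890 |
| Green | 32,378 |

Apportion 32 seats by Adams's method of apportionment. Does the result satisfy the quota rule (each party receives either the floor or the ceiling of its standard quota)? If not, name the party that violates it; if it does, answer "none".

Standard quotas: Teal 4.019, Gold 2.763, Silver 13.659, Amber 2.653, Red 4.121, Green 4.785.
Adams allocation: Teal 4, Gold 3, Silver 13, Amber 3, Red 4, Green 5.
Every allocation lies between the lower and upper quota.

none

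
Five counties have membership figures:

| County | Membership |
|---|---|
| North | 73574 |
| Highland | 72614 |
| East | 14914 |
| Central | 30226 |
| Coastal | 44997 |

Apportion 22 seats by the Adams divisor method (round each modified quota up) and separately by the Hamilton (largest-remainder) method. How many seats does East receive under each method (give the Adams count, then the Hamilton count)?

Adams: North 7, Highland 6, East 2, Central 3, Coastal 4.
Hamilton: North 7, Highland 7, East 1, Central 3, Coastal 4.
East gets 2 under Adams and 1 under Hamilton.

2 and 1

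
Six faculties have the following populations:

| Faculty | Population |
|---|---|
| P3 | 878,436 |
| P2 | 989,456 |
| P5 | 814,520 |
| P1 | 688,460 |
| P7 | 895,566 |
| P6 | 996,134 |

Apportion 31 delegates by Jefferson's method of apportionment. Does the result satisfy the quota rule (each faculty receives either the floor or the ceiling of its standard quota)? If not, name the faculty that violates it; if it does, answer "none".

Standard quotas: P3 5.175, P2 5.829, P5 4.798, P1 4.055, P7 5.275, P6 5.868.
Jefferson allocation: P3 5, P2 6, P5 5, P1 4, P7 5, P6 6.
Every allocation lies between the lower and upper quota.

none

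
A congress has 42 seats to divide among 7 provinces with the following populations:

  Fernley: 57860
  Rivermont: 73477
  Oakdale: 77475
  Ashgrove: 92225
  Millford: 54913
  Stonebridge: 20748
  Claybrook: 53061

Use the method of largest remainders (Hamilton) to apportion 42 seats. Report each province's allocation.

Standard divisor: 429759 ÷ 42 ≈ 10232.357.
Standard quotas: Fernley 5.6546, Rivermont 7.1808, Oakdale 7.5716, Ashgrove 9.0131, Millford 5.3666, Stonebridge 2.0277, Claybrook 5.1856.
Lower quotas: Fernley 5, Rivermont 7, Oakdale 7, Ashgrove 9, Millford 5, Stonebridge 2, Claybrook 5 (sum 40, leaving 2 seats).
Remainders in descending order: Fernley 0.6546, Oakdale 0.5716, Millford 0.3666, Claybrook 0.1856, Rivermont 0.1808, Stonebridge 0.0277, Ashgrove 0.0131.
The surplus seats go to Fernley, Oakdale.

Fernley 6, Rivermont 7, Oakdale 8, Ashgrove 9, Millford 5, Stonebridge 2, Claybrook 5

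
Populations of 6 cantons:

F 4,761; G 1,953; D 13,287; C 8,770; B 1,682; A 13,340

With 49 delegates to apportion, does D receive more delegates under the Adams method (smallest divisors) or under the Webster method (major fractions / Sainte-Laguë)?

Webster

Adams: F 5, G 3, D 14, C 10, B 2, A 15.
Webster: F 5, G 2, D 15, C 10, B 2, A 15.
D gets 14 under Adams and 15 under Webster.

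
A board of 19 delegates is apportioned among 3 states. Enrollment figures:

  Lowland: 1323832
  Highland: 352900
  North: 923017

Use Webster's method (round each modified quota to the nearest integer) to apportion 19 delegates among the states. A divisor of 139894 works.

With modified divisor 139894: modified quotas Lowland 9.463, Highland 2.523, North 6.598.
Rounding to the nearest integer: Lowland 9, Highland 3, North 7 (total 19).

Lowland: 9, Highland: 3, North: 7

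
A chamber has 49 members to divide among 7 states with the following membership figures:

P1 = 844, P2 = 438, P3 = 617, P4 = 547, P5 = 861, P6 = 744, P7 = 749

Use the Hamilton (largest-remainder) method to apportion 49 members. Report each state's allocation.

Total 4800; standard divisor 4800/49 ≈ 97.959.
Standard quotas: P1 8.616, P2 4.471, P3 6.299, P4 5.584, P5 8.789, P6 7.595, P7 7.646.
Lower quotas: P1 8, P2 4, P3 6, P4 5, P5 8, P6 7, P7 7 (sum 45, leaving 4 seats).
Remainders in descending order: P5 0.789, P7 0.646, P1 0.616, P6 0.595, P4 0.584, P2 0.471, P3 0.299.
The surplus seats go to P5, P7, P1, P6.

P1 9; P2 4; P3 6; P4 5; P5 9; P6 8; P7 8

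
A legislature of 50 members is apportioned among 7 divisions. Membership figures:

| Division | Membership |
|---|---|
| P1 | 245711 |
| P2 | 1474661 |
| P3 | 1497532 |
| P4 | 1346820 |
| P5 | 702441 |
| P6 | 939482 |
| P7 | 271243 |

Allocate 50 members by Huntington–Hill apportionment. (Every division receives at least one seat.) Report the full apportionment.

With divisor 128384: modified quotas P1 1.914, P2 11.486, P3 11.664, P4 10.491, P5 5.471, P6 7.318, P7 2.113.
Geometric-mean thresholds: P1 √(1·2)=1.414, P2 √(11·12)=11.489, P3 √(11·12)=11.489, P4 √(10·11)=10.488, P5 √(5·6)=5.477, P6 √(7·8)=7.483, P7 √(2·3)=2.449.
Each quota rounded against its threshold gives P1 2, P2 11, P3 12, P4 11, P5 5, P6 7, P7 2 (total 50).

P1: 2; P2: 11; P3: 12; P4: 11; P5: 5; P6: 7; P7: 2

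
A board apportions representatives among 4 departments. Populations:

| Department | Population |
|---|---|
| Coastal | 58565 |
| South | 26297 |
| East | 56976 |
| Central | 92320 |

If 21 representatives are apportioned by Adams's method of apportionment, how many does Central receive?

Standard divisor 234158/21 ≈ 11150.381; standard quotas: Coastal 5.252, South 2.358, East 5.110, Central 8.280.
Rounding up gives 6, 3, 6, 9 = 24 seats, so the divisor must be adjusted.
With modified divisor 12400: modified quotas Coastal 4.723, South 2.121, East 4.595, Central 7.445.
Rounding up: Coastal 5, South 3, East 5, Central 8 (total 21).
Central receives 8.

8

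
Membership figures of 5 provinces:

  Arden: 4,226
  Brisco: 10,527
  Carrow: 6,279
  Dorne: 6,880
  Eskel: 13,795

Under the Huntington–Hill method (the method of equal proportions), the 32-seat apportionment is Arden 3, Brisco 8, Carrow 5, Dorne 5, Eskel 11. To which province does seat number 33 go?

Dorne

Priority for the next seat is population ÷ (√(s·(s+1))).
Priorities: Arden 1219.941, Brisco 1240.619, Carrow 1146.383, Dorne 1256.110, Eskel 1200.701.
Highest priority: Dorne.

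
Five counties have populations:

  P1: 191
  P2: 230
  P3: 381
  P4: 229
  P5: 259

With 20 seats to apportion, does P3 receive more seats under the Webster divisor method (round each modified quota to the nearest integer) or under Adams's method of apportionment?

Webster: P1 3, P2 4, P3 6, P4 3, P5 4.
Adams: P1 3, P2 4, P3 5, P4 4, P5 4.
P3 gets 6 under Webster and 5 under Adams.

Webster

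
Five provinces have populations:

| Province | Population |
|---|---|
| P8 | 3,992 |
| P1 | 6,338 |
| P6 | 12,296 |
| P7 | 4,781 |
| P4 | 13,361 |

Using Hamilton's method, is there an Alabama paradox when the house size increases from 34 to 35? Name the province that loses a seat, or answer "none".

P8

At 34 seats: P8 4, P1 5, P6 10, P7 4, P4 11.
At 35 seats: P8 3, P1 5, P6 11, P7 4, P4 12.
P8 drops from 4 to 3.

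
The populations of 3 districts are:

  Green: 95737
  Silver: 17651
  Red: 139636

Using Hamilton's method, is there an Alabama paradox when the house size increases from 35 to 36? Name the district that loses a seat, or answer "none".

At 35 seats: Green 13, Silver 3, Red 19.
At 36 seats: Green 14, Silver 2, Red 20.
Silver drops from 3 to 2.

Silver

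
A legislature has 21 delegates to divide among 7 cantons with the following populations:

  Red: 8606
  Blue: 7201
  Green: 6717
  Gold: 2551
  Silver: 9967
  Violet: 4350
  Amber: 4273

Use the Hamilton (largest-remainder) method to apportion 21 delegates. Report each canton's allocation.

The standard divisor is 43665/21 ≈ 2079.286.
Standard quotas: Red 4.1389, Blue 3.4632, Green 3.2304, Gold 1.2269, Silver 4.7935, Violet 2.0921, Amber 2.0550.
Lower quotas: Red 4, Blue 3, Green 3, Gold 1, Silver 4, Violet 2, Amber 2 (sum 19, leaving 2 seats).
Remainders in descending order: Silver 0.7935, Blue 0.4632, Green 0.2304, Gold 0.2269, Red 0.1389, Violet 0.0921, Amber 0.0550.
Largest remainders: Silver, Blue receive the extra seats.

Red 4; Blue 4; Green 3; Gold 1; Silver 5; Violet 2; Amber 2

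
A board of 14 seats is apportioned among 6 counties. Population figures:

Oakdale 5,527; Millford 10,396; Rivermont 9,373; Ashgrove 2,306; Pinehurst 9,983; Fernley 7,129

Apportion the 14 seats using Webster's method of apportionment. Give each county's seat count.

Oakdale 2, Millford 3, Rivermont 3, Ashgrove 1, Pinehurst 3, Fernley 2

Standard divisor 44714/14 ≈ 3193.857; standard quotas: Oakdale 1.731, Millford 3.255, Rivermont 2.935, Ashgrove 0.722, Pinehurst 3.126, Fernley 2.232.
Rounding to the nearest integer gives Oakdale 2, Millford 3, Rivermont 3, Ashgrove 1, Pinehurst 3, Fernley 2 — total 14, matching the house size, so no adjustment is needed.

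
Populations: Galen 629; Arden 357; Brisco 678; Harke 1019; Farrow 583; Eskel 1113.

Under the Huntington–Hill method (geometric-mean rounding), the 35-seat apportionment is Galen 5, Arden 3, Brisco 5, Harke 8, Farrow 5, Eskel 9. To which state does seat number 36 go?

Brisco

Priority for the next seat is population ÷ (√(s·(s+1))).
Priorities: Galen 114.839, Arden 103.057, Brisco 123.785, Harke 120.090, Farrow 106.441, Eskel 117.321.
Highest priority: Brisco.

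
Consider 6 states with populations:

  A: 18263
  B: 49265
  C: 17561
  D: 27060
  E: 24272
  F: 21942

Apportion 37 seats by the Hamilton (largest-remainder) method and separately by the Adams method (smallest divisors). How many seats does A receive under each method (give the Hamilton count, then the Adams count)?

4 and 5

Hamilton: A 4, B 12, C 4, D 6, E 6, F 5.
Adams: A 5, B 11, C 4, D 6, E 6, F 5.
A gets 4 under Hamilton and 5 under Adams.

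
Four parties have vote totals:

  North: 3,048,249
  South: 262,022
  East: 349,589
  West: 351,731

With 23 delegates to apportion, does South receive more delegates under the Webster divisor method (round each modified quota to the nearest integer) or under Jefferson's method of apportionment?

Webster: North 17, South 2, East 2, West 2.
Jefferson: North 18, South 1, East 2, West 2.
South gets 2 under Webster and 1 under Jefferson.

Webster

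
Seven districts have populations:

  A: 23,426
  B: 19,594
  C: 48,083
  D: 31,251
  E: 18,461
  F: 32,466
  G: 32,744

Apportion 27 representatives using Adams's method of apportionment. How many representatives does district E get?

3

Standard divisor 206025/27 ≈ 7630.556; standard quotas: A 3.070, B 2.568, C 6.301, D 4.096, E 2.419, F 4.255, G 4.291.
Rounding up gives 4, 3, 7, 5, 3, 5, 5 = 32 seats, so the divisor must be adjusted.
With modified divisor 8700: modified quotas A 2.693, B 2.252, C 5.527, D 3.592, E 2.122, F 3.732, G 3.764.
Rounding up: A 3, B 3, C 6, D 4, E 3, F 4, G 4 (total 27).
E receives 3.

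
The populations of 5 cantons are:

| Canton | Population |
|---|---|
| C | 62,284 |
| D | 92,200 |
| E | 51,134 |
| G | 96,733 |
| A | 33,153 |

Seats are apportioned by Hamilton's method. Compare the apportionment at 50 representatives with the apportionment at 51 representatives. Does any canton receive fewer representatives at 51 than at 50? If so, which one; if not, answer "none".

At 50 seats: C 9, D 14, E 8, G 14, A 5.
At 51 seats: C 9, D 14, E 8, G 15, A 5.
No canton's allocation decreased.

none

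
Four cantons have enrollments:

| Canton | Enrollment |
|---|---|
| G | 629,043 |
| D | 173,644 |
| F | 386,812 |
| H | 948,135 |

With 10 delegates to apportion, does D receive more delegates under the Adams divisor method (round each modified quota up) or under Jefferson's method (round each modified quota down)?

Adams: G 3, D 1, F 2, H 4.
Jefferson: G 3, D 0, F 2, H 5.
D gets 1 under Adams and 0 under Jefferson.

Adams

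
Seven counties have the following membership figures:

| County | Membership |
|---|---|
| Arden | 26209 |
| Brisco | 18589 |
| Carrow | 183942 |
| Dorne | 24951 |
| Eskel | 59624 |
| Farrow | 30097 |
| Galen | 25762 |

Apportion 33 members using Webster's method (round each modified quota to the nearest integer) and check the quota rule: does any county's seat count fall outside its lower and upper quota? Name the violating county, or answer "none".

none

Standard quotas: Arden 2.343, Brisco 1.662, Carrow 16.442, Dorne 2.230, Eskel 5.330, Farrow 2.690, Galen 2.303.
Webster allocation: Arden 2, Brisco 2, Carrow 17, Dorne 2, Eskel 5, Farrow 3, Galen 2.
Every allocation lies between the lower and upper quota.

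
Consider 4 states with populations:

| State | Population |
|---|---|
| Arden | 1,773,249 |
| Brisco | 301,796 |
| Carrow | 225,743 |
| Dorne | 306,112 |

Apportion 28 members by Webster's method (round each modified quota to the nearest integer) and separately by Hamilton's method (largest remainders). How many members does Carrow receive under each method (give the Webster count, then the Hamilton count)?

Webster: Arden 20, Brisco 3, Carrow 2, Dorne 3.
Hamilton: Arden 19, Brisco 3, Carrow 3, Dorne 3.
Carrow gets 2 under Webster and 3 under Hamilton.

2 and 3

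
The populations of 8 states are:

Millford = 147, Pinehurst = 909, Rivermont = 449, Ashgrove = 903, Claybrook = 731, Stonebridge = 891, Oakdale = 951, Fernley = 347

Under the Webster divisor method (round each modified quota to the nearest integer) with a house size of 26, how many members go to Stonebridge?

Standard divisor 5328/26 ≈ 204.923; standard quotas: Millford 0.717, Pinehurst 4.436, Rivermont 2.191, Ashgrove 4.407, Claybrook 3.567, Stonebridge 4.348, Oakdale 4.641, Fernley 1.693.
Rounding to the nearest integer gives Millford 1, Pinehurst 4, Rivermont 2, Ashgrove 4, Claybrook 4, Stonebridge 4, Oakdale 5, Fernley 2 — total 26, matching the house size, so no adjustment is needed.
Stonebridge receives 4.

4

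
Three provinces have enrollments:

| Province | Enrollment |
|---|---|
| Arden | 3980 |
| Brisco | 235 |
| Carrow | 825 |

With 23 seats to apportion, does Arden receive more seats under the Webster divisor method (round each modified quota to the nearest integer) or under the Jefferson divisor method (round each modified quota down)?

Jefferson

Webster: Arden 18, Brisco 1, Carrow 4.
Jefferson: Arden 19, Brisco 1, Carrow 3.
Arden gets 18 under Webster and 19 under Jefferson.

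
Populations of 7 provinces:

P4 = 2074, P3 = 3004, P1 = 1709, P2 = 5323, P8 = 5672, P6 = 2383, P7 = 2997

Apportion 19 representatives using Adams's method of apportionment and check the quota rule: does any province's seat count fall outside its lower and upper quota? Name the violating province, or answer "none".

none

Standard quotas: P4 1.701, P3 2.464, P1 1.402, P2 4.367, P8 4.653, P6 1.955, P7 2.458.
Adams allocation: P4 2, P3 3, P1 2, P2 4, P8 4, P6 2, P7 2.
Every allocation lies between the lower and upper quota.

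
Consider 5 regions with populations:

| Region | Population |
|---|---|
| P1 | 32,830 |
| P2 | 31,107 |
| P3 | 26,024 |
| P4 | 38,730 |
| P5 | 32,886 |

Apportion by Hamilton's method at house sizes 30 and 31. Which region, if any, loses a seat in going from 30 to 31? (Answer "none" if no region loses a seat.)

none

At 30 seats: P1 6, P2 6, P3 5, P4 7, P5 6.
At 31 seats: P1 6, P2 6, P3 5, P4 8, P5 6.
No region's allocation decreased.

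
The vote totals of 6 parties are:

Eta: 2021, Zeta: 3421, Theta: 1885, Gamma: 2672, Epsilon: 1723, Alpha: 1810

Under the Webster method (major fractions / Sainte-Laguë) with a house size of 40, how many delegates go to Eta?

6

Standard divisor 13532/40 ≈ 338.3; standard quotas: Eta 5.974, Zeta 10.112, Theta 5.572, Gamma 7.898, Epsilon 5.093, Alpha 5.350.
Rounding to the nearest integer gives Eta 6, Zeta 10, Theta 6, Gamma 8, Epsilon 5, Alpha 5 — total 40, matching the house size, so no adjustment is needed.
Eta receives 6.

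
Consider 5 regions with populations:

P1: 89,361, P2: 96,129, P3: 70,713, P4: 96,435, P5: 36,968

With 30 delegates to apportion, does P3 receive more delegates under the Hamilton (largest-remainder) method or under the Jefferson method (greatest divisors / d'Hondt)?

Hamilton

Hamilton: P1 7, P2 7, P3 6, P4 7, P5 3.
Jefferson: P1 7, P2 7, P3 5, P4 8, P5 3.
P3 gets 6 under Hamilton and 5 under Jefferson.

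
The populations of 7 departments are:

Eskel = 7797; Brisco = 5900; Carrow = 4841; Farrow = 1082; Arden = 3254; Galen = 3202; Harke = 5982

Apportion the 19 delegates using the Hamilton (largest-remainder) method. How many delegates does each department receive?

Standard divisor: 32058 ÷ 19 ≈ 1687.263.
Standard quotas: Eskel 4.6211, Brisco 3.4968, Carrow 2.8691, Farrow 0.6413, Arden 1.9286, Galen 1.8977, Harke 3.5454.
Lower quotas: Eskel 4, Brisco 3, Carrow 2, Farrow 0, Arden 1, Galen 1, Harke 3 (sum 14, leaving 5 seats).
Remainders in descending order: Arden 0.9286, Galen 0.8977, Carrow 0.8691, Farrow 0.6413, Eskel 0.6211, Harke 0.5454, Brisco 0.4968.
The surplus seats go to Arden, Galen, Carrow, Farrow, Eskel.

Eskel=5, Brisco=3, Carrow=3, Farrow=1, Arden=2, Galen=2, Harke=3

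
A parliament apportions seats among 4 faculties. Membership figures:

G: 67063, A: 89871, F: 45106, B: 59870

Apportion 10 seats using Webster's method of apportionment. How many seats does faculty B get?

Standard divisor 261910/10 ≈ 26191; standard quotas: G 2.561, A 3.431, F 1.722, B 2.286.
Rounding to the nearest integer gives G 3, A 3, F 2, B 2 — total 10, matching the house size, so no adjustment is needed.
B receives 2.

2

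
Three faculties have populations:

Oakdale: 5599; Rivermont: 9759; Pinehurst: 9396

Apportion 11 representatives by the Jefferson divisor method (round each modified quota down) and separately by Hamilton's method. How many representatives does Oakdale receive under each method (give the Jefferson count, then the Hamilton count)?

2 and 3

Jefferson: Oakdale 2, Rivermont 5, Pinehurst 4.
Hamilton: Oakdale 3, Rivermont 4, Pinehurst 4.
Oakdale gets 2 under Jefferson and 3 under Hamilton.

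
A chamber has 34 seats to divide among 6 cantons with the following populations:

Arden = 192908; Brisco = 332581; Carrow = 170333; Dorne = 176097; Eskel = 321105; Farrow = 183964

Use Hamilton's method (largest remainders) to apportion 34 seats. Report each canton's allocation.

The standard divisor is 1376988/34 ≈ 40499.647.
Standard quotas: Arden 4.7632, Brisco 8.2119, Carrow 4.2058, Dorne 4.3481, Eskel 7.9286, Farrow 4.5424.
Lower quotas: Arden 4, Brisco 8, Carrow 4, Dorne 4, Eskel 7, Farrow 4 (sum 31, leaving 3 seats).
Remainders in descending order: Eskel 0.9286, Arden 0.7632, Farrow 0.5424, Dorne 0.3481, Brisco 0.2119, Carrow 0.2058.
The surplus seats go to Eskel, Arden, Farrow.

Arden: 5, Brisco: 8, Carrow: 4, Dorne: 4, Eskel: 8, Farrow: 5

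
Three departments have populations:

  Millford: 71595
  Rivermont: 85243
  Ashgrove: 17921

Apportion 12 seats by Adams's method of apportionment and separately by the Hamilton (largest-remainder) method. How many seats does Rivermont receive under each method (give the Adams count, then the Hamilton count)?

5 and 6

Adams: Millford 5, Rivermont 5, Ashgrove 2.
Hamilton: Millford 5, Rivermont 6, Ashgrove 1.
Rivermont gets 5 under Adams and 6 under Hamilton.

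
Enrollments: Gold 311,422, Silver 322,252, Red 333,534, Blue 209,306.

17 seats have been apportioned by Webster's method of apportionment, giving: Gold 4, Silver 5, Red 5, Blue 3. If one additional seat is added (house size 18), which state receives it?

Priority for the next seat is population ÷ (current seats + 0.5).
Priorities: Gold 69204.889, Silver 58591.273, Red 60642.545, Blue 59801.714.
Highest priority: Gold.

Gold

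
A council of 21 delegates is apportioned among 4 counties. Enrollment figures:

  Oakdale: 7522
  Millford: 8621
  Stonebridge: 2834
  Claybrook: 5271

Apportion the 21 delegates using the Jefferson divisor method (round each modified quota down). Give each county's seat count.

Standard divisor 24248/21 ≈ 1154.667; standard quotas: Oakdale 6.514, Millford 7.466, Stonebridge 2.454, Claybrook 4.565.
Rounding down gives 6, 7, 2, 4 = 19 seats, so the divisor must be adjusted.
With modified divisor 1060: modified quotas Oakdale 7.096, Millford 8.133, Stonebridge 2.674, Claybrook 4.973.
Rounding down: Oakdale 7, Millford 8, Stonebridge 2, Claybrook 4 (total 21).

Oakdale 7, Millford 8, Stonebridge 2, Claybrook 4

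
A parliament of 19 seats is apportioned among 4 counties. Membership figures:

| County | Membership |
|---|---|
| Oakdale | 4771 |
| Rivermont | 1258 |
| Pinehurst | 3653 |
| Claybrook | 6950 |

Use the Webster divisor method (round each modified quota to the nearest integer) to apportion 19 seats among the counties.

Oakdale 6, Rivermont 1, Pinehurst 4, Claybrook 8

Standard divisor 16632/19 ≈ 875.368; standard quotas: Oakdale 5.450, Rivermont 1.437, Pinehurst 4.173, Claybrook 7.940.
Rounding to the nearest integer gives 5, 1, 4, 8 = 18 seats, so the divisor must be adjusted.
With modified divisor 850: modified quotas Oakdale 5.613, Rivermont 1.480, Pinehurst 4.298, Claybrook 8.176.
Rounding to the nearest integer: Oakdale 6, Rivermont 1, Pinehurst 4, Claybrook 8 (total 19).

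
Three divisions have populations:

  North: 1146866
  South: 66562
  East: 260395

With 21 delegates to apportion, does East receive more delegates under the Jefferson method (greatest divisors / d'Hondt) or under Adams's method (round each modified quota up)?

Adams

Jefferson: North 17, South 1, East 3.
Adams: North 16, South 1, East 4.
East gets 3 under Jefferson and 4 under Adams.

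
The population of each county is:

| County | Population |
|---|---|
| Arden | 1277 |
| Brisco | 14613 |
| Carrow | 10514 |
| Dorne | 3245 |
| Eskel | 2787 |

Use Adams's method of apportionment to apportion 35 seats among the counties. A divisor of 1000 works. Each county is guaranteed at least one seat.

Arden: 2, Brisco: 15, Carrow: 11, Dorne: 4, Eskel: 3

With modified divisor 1000: modified quotas Arden 1.277, Brisco 14.613, Carrow 10.514, Dorne 3.245, Eskel 2.787.
Rounding up: Arden 2, Brisco 15, Carrow 11, Dorne 4, Eskel 3 (total 35).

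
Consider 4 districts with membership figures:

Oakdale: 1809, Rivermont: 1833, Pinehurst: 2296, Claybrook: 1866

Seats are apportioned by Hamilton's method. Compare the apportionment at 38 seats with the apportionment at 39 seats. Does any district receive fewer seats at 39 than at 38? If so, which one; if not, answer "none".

none

At 38 seats: Oakdale 9, Rivermont 9, Pinehurst 11, Claybrook 9.
At 39 seats: Oakdale 9, Rivermont 9, Pinehurst 12, Claybrook 9.
No district's allocation decreased.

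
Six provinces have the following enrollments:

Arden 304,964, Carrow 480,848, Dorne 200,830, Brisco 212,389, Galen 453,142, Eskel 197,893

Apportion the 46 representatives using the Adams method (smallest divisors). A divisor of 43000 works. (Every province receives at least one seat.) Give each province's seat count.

With modified divisor 43000: modified quotas Arden 7.092, Carrow 11.183, Dorne 4.670, Brisco 4.939, Galen 10.538, Eskel 4.602.
Rounding up: Arden 8, Carrow 12, Dorne 5, Brisco 5, Galen 11, Eskel 5 (total 46).

Arden: 8, Carrow: 12, Dorne: 5, Brisco: 5, Galen: 11, Eskel: 5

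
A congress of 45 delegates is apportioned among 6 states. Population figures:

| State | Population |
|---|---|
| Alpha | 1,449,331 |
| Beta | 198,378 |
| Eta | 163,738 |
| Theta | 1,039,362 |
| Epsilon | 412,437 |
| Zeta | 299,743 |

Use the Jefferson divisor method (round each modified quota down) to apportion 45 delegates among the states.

Standard divisor 3562989/45 ≈ 79177.533; standard quotas: Alpha 18.305, Beta 2.505, Eta 2.068, Theta 13.127, Epsilon 5.209, Zeta 3.786.
Rounding down gives 18, 2, 2, 13, 5, 3 = 43 seats, so the divisor must be adjusted.
With modified divisor 74448.8: modified quotas Alpha 19.467, Beta 2.665, Eta 2.199, Theta 13.961, Epsilon 5.540, Zeta 4.026.
Rounding down: Alpha 19, Beta 2, Eta 2, Theta 13, Epsilon 5, Zeta 4 (total 45).

Alpha: 19; Beta: 2; Eta: 2; Theta: 13; Epsilon: 5; Zeta: 4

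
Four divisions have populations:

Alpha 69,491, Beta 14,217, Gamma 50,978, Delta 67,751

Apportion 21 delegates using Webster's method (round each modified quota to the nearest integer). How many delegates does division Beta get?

2

Standard divisor 202437/21 ≈ 9639.857; standard quotas: Alpha 7.209, Beta 1.475, Gamma 5.288, Delta 7.028.
Rounding to the nearest integer gives 7, 1, 5, 7 = 20 seats, so the divisor must be adjusted.
With modified divisor 9331.51: modified quotas Alpha 7.447, Beta 1.524, Gamma 5.463, Delta 7.260.
Rounding to the nearest integer: Alpha 7, Beta 2, Gamma 5, Delta 7 (total 21).
Beta receives 2.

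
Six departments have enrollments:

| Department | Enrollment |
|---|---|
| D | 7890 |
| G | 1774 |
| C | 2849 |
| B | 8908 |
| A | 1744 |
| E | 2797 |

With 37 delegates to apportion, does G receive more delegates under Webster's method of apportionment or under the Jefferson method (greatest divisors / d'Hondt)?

Webster: D 11, G 3, C 4, B 13, A 2, E 4.
Jefferson: D 12, G 2, C 4, B 13, A 2, E 4.
G gets 3 under Webster and 2 under Jefferson.

Webster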